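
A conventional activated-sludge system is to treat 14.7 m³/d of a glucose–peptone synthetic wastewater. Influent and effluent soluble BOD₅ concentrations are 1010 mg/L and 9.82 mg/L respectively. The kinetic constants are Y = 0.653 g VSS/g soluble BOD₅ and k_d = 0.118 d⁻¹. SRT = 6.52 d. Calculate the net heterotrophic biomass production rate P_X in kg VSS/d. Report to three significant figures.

Y_obs = Y / (1 + k_d θ_c) = 0.653 / (1 + 0.118 × 6.52) = 0.653 / 1.769 = 0.3691.
Substrate removed = Q·(S₀ − S) = 14.7 m³/d × (1010 − 9.82) g/m³ = 1.47×10^4 g/d = 14.70 kg/d.
Biomass produced: P_X = Y_obs·Q·ΔS = 0.3691 × 14.70 ≈ 5.426 kg VSS/d.

P_X ≈ 5.43 kg VSS/d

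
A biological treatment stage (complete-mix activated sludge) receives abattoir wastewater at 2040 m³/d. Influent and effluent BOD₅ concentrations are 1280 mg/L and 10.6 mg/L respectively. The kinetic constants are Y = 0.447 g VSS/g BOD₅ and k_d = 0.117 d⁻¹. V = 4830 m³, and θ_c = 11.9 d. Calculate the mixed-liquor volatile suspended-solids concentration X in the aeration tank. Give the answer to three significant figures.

X = Y·Q·ΔS·θ_c / [V·(1 + k_d θ_c)] = 0.447 × 2040 × (1280 − 10.6) × 11.9 / [4830 × (1 + 0.117 × 11.9)] = 1192 mg/L.

X ≈ 1190 mg/L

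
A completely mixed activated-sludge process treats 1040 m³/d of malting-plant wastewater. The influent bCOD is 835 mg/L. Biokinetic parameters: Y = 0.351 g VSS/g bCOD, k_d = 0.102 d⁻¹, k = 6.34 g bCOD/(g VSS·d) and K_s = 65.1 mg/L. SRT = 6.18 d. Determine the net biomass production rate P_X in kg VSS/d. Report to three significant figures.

For a completely mixed reactor with recycle the Lawrence–McCarty relation gives S = K_s·(1 + k_d·θ_c) / [θ_c·(Y·k − k_d) − 1] = 65.1 × (1 + 0.102 × 6.18) / [6.18 × (0.351 × 6.34 − 0.102) − 1] = 106.1 / 12.12 = 8.756 mg/L.
The observed yield is Y_obs = Y/(1 + k_d·θ_c) = 0.351 / (1 + 0.102 × 6.18) = 0.351 / 1.630 = 0.2153 g VSS per g bCOD removed.
Q·(S₀ − S) = 1040 × (835 − 8.76) × 10⁻³ = 859.3 kg/d removed.
P_X = Y_obs · Q(S₀ − S) = 0.2153 × 859.3 = 185.0 kg VSS/d.

P_X ≈ 185 kg VSS/d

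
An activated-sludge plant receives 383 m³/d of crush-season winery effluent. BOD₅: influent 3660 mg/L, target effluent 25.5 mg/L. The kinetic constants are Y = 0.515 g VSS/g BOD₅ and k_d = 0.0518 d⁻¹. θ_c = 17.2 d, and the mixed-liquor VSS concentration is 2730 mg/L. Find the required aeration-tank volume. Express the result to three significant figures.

Rearranging the biomass balance for a CMAS with decay, V = Y·Q·ΔS·θ_c / [X·(1+k_d θ_c)] = 0.515 × 383 × (3660 − 25.5) × 17.2 / [2730 × (1 + 0.0518 × 17.2)] = 1.23×10^7 / 5162 = 2389 m³.

V ≈ 2390 m³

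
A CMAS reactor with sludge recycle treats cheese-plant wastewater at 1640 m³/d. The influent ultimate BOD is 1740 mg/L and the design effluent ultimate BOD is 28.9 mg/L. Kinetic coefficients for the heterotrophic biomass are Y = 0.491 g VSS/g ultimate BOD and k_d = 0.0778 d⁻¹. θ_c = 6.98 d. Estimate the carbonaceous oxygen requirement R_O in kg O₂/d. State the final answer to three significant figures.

R_O ≈ 1540 kg O₂/d

Correct the yield for decay: Y_obs = Y/(1 + k_d θ_c) = 0.491 / (1 + 0.0778 × 6.98) = 0.491 / 1.543 = 0.3182.
Substrate removed = Q·(S₀ − S) = 1640 m³/d × (1740 − 28.9) g/m³ = 2.81×10^6 g/d = 2806 kg/d.
Biomass synthesised: P_X = Y_obs × 2806 = 892.9 kg VSS/d.
R_O = Q·(S₀ − S) − 1.42·P_X = 2806 − 1.42 × 892.9 = 1538 kg O₂/d.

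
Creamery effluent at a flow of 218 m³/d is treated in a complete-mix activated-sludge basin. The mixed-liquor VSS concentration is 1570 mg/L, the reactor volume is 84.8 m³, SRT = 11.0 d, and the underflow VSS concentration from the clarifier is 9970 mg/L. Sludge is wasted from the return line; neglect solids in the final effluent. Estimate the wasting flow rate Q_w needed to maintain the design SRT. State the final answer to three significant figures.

Wasting from the return line (neglecting effluent solids): Q_w = V·X / (θ_c·X_r) = 84.80 × 1570 / (11.0 × 9970) = 1.214 m³/d.

Q_w ≈ 1.21 m³/d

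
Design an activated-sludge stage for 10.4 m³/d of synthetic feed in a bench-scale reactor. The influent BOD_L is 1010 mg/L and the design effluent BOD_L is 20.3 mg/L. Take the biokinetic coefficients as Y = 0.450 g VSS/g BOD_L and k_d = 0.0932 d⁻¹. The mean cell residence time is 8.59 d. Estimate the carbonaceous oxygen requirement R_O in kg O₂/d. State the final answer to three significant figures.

Correct the yield for decay: Y_obs = Y/(1 + k_d θ_c) = 0.450 / (1 + 0.0932 × 8.59) = 0.450 / 1.801 = 0.2499.
Substrate removed = Q·(S₀ − S) = 10.4 m³/d × (1010 − 20.3) g/m³ = 1.03×10^4 g/d = 10.29 kg/d.
P_X = Y_obs·Q·(S₀ − S) = 0.2499 × 10.29 = 2.572 kg VSS/d.
Carbonaceous O₂ demand = substrate oxidised − cell-mass equivalent = 10.29 − 1.42 × 2.572 = 6.640 kg O₂/d.

R_O ≈ 6.64 kg O₂/d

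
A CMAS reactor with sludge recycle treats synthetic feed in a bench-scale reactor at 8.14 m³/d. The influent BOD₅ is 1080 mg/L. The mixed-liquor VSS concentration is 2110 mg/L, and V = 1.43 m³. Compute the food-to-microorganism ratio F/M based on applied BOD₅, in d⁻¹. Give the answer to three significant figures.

F/M ≈ 2.91 d⁻¹

F/M = Q·S₀ / (V·X) = 8.14 × 1080 / (1.430 × 2110) = 2.914 g BOD₅·(g VSS·d)⁻¹.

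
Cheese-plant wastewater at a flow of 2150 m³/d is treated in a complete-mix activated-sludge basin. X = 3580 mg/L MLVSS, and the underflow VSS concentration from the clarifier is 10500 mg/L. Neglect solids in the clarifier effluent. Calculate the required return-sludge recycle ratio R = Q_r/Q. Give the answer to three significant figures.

Solids balance on the clarifier gives (1+R)X = R·X_r, so R = X/(X_r − X) = 3580 / (10500 − 3580) = 0.5173.

R ≈ 0.517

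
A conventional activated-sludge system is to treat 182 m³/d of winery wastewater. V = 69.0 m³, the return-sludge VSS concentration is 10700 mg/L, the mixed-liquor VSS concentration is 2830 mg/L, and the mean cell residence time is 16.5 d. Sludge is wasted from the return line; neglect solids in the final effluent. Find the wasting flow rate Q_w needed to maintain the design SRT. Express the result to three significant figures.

Q_w = (V·X)/(θ_c X_r) = 69.00 × 2830 / (16.5 × 10700) = 1.106 m³/d.

Q_w ≈ 1.11 m³/d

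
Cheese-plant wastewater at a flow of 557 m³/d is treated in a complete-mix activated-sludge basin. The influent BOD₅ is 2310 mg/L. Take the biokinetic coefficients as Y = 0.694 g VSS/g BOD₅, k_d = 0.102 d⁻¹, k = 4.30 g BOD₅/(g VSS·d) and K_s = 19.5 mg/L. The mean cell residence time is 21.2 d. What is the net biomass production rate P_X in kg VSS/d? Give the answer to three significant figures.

P_X ≈ 282 kg VSS/d

From the Monod/SRT balance for a CMAS, S = K_s·(1+k_d θ_c)/[θ_c·(Y k − k_d) − 1] = 19.5 × (1 + 0.102 × 21.2) / [21.2 × (0.694 × 4.30 − 0.102) − 1] = 61.67 / 60.10 = 1.026 mg/L.
Observed yield with endogenous decay: Y_obs = Y / (1 + k_d·θ_c) = 0.694 / (1 + 0.102 × 21.2) = 0.694 / 3.162 = 0.2195 g VSS/g BOD₅.
Q·(S₀ − S) = 557 × (2310 − 1.03) × 10⁻³ = 1286 kg/d removed.
P_X = Y_obs · Q(S₀ − S) = 0.2195 × 1286 = 282.2 kg VSS/d.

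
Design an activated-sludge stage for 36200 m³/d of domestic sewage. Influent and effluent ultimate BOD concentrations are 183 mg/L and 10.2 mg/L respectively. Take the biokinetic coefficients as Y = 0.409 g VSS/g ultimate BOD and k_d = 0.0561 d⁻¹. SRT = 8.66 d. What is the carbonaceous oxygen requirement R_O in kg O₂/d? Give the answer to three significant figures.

R_O ≈ 3810 kg O₂/d

Correct the yield for decay: Y_obs = Y/(1 + k_d θ_c) = 0.409 / (1 + 0.0561 × 8.66) = 0.409 / 1.486 = 0.2753.
Q·(S₀ − S) = 36200 × (183 − 10.2) × 10⁻³ = 6255 kg/d removed.
Net sludge production P_X = 0.2753 × 6255 = 1722 kg VSS/d.
Carbonaceous O₂ demand = substrate oxidised − cell-mass equivalent = 6255 − 1.42 × 1722 = 3810 kg O₂/d.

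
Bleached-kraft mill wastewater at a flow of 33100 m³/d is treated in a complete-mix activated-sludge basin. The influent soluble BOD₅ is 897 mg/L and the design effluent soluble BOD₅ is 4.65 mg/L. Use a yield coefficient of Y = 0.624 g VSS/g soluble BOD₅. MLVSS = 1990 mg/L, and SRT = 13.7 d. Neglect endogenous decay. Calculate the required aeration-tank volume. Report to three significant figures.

V·X = Y·Q·ΔS·θ_c gives V = 0.624 × 33100 × (897 − 4.65) × 13.7 / 1990 = 126886 m³.

V ≈ 127000 m³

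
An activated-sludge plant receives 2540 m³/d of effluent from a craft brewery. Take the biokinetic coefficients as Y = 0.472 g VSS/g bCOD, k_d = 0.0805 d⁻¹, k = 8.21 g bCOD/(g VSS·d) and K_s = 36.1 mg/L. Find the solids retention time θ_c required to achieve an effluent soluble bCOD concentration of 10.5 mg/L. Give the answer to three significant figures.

From 1/θ_c = Y·k·S/(K_s + S) − k_d: Y·k·S/(K_s+S) = 0.472 × 8.21 × 10.5 / (36.1 + 10.5) = 0.8731 d⁻¹.
Then 1/θ_c = μ − k_d = 0.8731 − 0.0805 = 0.7926 d⁻¹, giving θ_c = 1.262 d.

θ_c ≈ 1.26 d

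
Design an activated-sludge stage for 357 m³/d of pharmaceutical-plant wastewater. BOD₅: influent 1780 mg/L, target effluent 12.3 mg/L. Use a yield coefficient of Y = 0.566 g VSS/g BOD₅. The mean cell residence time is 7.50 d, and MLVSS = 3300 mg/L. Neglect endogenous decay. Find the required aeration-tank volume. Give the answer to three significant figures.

Biomass mass balance (decay neglected): V·X = Y·Q·(S₀ − S)·θ_c, so V = 0.566 × 357 × (1780 − 12.3) × 7.50 / 3300 = 811.8 m³.

V ≈ 812 m³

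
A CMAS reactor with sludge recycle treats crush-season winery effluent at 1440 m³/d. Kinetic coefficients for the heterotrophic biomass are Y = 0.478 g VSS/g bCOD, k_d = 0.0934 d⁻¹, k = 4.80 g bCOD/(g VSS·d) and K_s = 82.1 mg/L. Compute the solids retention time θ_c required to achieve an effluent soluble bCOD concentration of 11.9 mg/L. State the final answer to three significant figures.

Specific growth rate at S = 11.9 mg/L: μ = YkS/(K_s+S) = 0.478·4.80·11.9/(82.1+11.9) = 0.2905 d⁻¹.
1/θ_c = 0.2905 − 0.0934 = 0.1971 d⁻¹, so θ_c = 5.075 d.

θ_c ≈ 5.07 d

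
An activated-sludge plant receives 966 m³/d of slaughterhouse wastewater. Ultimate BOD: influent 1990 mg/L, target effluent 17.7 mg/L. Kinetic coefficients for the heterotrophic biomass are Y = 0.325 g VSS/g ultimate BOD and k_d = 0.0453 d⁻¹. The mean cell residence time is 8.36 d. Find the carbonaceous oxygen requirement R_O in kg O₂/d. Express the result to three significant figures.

Observed yield with endogenous decay: Y_obs = Y / (1 + k_d·θ_c) = 0.325 / (1 + 0.0453 × 8.36) = 0.325 / 1.379 = 0.2357 g VSS/g ultimate BOD.
ΔS = 1990 − 17.7 = 1972 mg/L, so the substrate removal rate is 966 × 1972/1000 = 1905 kg ultimate BOD/d.
P_X = Y_obs·Q·(S₀ − S) = 0.2357 × 1905 = 449.1 kg VSS/d.
R_O = Q·ΔS − 1.42 P_X = 1905 − 637.7 = 1267 kg O₂/d.

R_O ≈ 1270 kg O₂/d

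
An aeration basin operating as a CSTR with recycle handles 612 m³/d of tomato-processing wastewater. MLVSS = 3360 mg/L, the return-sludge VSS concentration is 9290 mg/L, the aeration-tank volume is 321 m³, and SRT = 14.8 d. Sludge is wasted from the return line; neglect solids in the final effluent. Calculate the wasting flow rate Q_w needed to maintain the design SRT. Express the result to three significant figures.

θ_c = V·X/(Q_w·X_r) when wasting from the recycle, so Q_w = V·X/(θ_c·X_r) = 321.0 × 3360 / (14.8 × 9290) = 7.845 m³/d.

Q_w ≈ 7.84 m³/d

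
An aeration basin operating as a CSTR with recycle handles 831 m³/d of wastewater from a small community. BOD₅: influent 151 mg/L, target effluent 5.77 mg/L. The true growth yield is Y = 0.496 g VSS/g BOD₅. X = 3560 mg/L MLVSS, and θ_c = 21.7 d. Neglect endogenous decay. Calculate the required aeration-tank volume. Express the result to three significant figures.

With k_d = 0 the design equation reduces to V = Y Q (S₀−S) θ_c / X = 0.496 × 831 × (151 − 5.77) × 21.7 / 3560 = 364.9 m³.

V ≈ 365 m³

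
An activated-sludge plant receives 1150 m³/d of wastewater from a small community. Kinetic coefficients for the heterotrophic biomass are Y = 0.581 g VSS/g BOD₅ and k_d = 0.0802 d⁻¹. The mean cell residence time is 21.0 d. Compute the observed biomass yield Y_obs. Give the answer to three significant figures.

Y_obs ≈ 0.216 g VSS/g BOD₅

The observed yield is Y_obs = Y/(1 + k_d·θ_c) = 0.581 / (1 + 0.0802 × 21.0) = 0.581 / 2.684 = 0.2165 g VSS per g BOD₅ removed.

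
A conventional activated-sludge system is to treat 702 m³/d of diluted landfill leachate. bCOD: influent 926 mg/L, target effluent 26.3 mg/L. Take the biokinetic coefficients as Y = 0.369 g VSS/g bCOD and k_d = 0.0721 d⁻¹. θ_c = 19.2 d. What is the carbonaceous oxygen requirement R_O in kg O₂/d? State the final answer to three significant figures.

R_O ≈ 493 kg O₂/d

Y_obs = Y / (1 + k_d θ_c) = 0.369 / (1 + 0.0721 × 19.2) = 0.369 / 2.384 = 0.1548.
Substrate removed = Q·(S₀ − S) = 702 m³/d × (926 − 26.3) g/m³ = 6.32×10^5 g/d = 631.6 kg/d.
Biomass synthesised: P_X = Y_obs × 631.6 = 97.75 kg VSS/d.
R_O = Q·ΔS − 1.42 P_X = 631.6 − 138.8 = 492.8 kg O₂/d.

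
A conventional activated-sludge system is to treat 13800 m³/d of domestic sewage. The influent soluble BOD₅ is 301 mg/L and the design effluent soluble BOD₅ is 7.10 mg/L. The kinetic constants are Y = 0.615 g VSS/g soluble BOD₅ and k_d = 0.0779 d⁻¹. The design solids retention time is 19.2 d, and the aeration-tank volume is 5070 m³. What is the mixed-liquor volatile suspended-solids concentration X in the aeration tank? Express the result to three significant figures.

From V·X·(1 + k_d·θ_c) = Y·Q·(S₀ − S)·θ_c: X = 0.615 × 13800 × (301 − 7.10) × 19.2 / [5070 × (1 + 0.0779 × 19.2)] = 3785 mg/L.

X ≈ 3780 mg/L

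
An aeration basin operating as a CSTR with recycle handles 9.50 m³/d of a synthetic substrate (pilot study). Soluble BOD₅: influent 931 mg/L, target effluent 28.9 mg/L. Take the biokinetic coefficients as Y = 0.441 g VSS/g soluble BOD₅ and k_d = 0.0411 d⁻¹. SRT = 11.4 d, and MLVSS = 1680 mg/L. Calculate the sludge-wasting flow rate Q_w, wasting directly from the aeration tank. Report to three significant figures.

From the SRT design equation V = Y Q (S₀−S) θ_c / [X (1 + k_d θ_c)] = 0.441 × 9.50 × (931 − 28.9) × 11.4 / [1680 × (1 + 0.0411 × 11.4)] = 4.31×10^4 / 2467 = 17.46 m³.
With mixed-liquor wasting, θ_c = V/Q_w, so Q_w = V/θ_c = 17.46/11.4 = 1.532 m³/d.

Q_w ≈ 1.53 m³/d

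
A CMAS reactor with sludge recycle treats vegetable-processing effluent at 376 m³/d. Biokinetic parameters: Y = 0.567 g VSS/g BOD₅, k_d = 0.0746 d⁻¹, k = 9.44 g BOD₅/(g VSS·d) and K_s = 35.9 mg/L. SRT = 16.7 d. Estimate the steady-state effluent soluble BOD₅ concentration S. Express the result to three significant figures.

S ≈ 0.925 mg/L

Effluent substrate depends only on kinetics and SRT: S = K_s(1 + k_d θ_c) / [θ_c(Yk − k_d) − 1] = 35.9 × (1 + 0.0746 × 16.7) / [16.7 × (0.567 × 9.44 − 0.0746) − 1] = 80.62 / 87.14 = 0.9252 mg/L.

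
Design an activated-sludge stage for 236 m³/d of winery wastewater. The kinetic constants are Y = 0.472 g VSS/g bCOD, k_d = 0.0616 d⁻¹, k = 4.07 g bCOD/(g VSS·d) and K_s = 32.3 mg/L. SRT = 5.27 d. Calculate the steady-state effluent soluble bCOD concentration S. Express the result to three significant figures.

S ≈ 4.86 mg/L

Effluent substrate depends only on kinetics and SRT: S = K_s(1 + k_d θ_c) / [θ_c(Yk − k_d) − 1] = 32.3 × (1 + 0.0616 × 5.27) / [5.27 × (0.472 × 4.07 − 0.0616) − 1] = 42.79 / 8.799 = 4.862 mg/L.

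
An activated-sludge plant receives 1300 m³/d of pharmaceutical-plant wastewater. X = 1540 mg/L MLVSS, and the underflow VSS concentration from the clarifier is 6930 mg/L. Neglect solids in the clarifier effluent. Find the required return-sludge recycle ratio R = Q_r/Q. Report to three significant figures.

R ≈ 0.286

Solids balance on the clarifier gives (1+R)X = R·X_r, so R = X/(X_r − X) = 1540 / (6930 − 1540) = 0.2857.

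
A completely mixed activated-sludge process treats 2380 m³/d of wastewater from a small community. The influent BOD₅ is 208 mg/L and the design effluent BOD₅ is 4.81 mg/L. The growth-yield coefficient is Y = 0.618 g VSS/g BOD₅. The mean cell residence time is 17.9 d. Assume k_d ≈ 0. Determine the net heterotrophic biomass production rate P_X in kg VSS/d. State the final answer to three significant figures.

Since k_d ≈ 0, Y_obs = Y = 0.618 g VSS/g BOD₅.
ΔS = 208 − 4.81 = 203.2 mg/L, so the substrate removal rate is 2380 × 203.2/1000 = 483.6 kg BOD₅/d.
Biomass produced: P_X = Y_obs·Q·ΔS = 0.6180 × 483.6 ≈ 298.9 kg VSS/d.

P_X ≈ 299 kg VSS/d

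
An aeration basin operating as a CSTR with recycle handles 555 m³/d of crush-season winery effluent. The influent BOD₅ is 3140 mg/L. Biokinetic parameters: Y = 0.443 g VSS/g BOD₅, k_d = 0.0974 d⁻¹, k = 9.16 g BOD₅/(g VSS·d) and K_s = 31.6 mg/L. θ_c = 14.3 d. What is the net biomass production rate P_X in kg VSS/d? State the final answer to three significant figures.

P_X ≈ 322 kg VSS/d

For a completely mixed reactor with recycle the Lawrence–McCarty relation gives S = K_s·(1 + k_d·θ_c) / [θ_c·(Y·k − k_d) − 1] = 31.6 × (1 + 0.0974 × 14.3) / [14.3 × (0.443 × 9.16 − 0.0974) − 1] = 75.61 / 55.63 = 1.359 mg/L.
Observed yield with endogenous decay: Y_obs = Y / (1 + k_d·θ_c) = 0.443 / (1 + 0.0974 × 14.3) = 0.443 / 2.393 = 0.1851 g VSS/g BOD₅.
Q·(S₀ − S) = 555 × (3140 − 1.36) × 10⁻³ = 1742 kg/d removed.
So the net sludge growth is P_X = 0.1851 × 1742 = 322.5 kg VSS/d.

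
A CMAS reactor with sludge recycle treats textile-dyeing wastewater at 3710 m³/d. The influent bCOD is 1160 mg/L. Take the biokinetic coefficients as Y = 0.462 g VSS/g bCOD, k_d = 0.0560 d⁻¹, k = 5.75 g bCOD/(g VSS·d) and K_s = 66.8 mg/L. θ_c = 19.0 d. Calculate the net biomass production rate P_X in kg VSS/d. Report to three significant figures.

P_X ≈ 961 kg VSS/d

Effluent substrate depends only on kinetics and SRT: S = K_s(1 + k_d θ_c) / [θ_c(Yk − k_d) − 1] = 66.8 × (1 + 0.0560 × 19.0) / [19.0 × (0.462 × 5.75 − 0.0560) − 1] = 137.9 / 48.41 = 2.848 mg/L.
Observed yield with endogenous decay: Y_obs = Y / (1 + k_d·θ_c) = 0.462 / (1 + 0.0560 × 19.0) = 0.462 / 2.064 = 0.2238 g VSS/g bCOD.
ΔS = 1160 − 2.85 = 1157 mg/L, so the substrate removal rate is 3710 × 1157/1000 = 4293 kg bCOD/d.
So the net sludge growth is P_X = 0.2238 × 4293 = 960.9 kg VSS/d.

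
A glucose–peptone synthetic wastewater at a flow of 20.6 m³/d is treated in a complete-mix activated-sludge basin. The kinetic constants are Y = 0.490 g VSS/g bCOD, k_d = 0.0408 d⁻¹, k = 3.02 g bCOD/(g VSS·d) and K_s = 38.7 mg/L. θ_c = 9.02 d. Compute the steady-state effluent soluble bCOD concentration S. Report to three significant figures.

Effluent substrate depends only on kinetics and SRT: S = K_s(1 + k_d θ_c) / [θ_c(Yk − k_d) − 1] = 38.7 × (1 + 0.0408 × 9.02) / [9.02 × (0.490 × 3.02 − 0.0408) − 1] = 52.94 / 11.98 = 4.419 mg/L.

S ≈ 4.42 mg/L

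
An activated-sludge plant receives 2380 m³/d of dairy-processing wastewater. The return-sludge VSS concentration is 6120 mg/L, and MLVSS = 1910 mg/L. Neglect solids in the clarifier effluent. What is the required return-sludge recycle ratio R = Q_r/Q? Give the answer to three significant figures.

R ≈ 0.454

Solids balance on the clarifier gives (1+R)X = R·X_r, so R = X/(X_r − X) = 1910 / (6120 − 1910) = 0.4537.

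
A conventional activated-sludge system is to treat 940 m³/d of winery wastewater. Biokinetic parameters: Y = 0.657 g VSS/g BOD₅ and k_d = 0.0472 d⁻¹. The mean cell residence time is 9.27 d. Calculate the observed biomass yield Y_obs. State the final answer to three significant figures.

Observed yield with endogenous decay: Y_obs = Y / (1 + k_d·θ_c) = 0.657 / (1 + 0.0472 × 9.27) = 0.657 / 1.438 = 0.4570 g VSS/g BOD₅.

Y_obs ≈ 0.457 g VSS/g BOD₅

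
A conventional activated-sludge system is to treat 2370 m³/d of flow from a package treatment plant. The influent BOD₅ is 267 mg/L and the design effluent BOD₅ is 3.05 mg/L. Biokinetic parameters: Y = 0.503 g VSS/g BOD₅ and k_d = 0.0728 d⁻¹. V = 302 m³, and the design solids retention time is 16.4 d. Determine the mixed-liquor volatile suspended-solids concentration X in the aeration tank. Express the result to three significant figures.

X = Y·Q·ΔS·θ_c / [V·(1 + k_d θ_c)] = 0.503 × 2370 × (267 − 3.05) × 16.4 / [302 × (1 + 0.0728 × 16.4)] = 7789 mg/L.

X ≈ 7790 mg/L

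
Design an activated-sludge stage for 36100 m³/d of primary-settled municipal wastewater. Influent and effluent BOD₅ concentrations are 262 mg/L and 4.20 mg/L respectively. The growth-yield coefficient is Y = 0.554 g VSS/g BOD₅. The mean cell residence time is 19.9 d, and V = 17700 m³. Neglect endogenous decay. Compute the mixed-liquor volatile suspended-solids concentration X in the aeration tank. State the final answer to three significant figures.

From V·X = Y·Q·(S₀ − S)·θ_c (decay neglected): X = 0.554 × 36100 × (262 − 4.20) × 19.9 / 17700 = 5797 mg/L.

X ≈ 5800 mg/L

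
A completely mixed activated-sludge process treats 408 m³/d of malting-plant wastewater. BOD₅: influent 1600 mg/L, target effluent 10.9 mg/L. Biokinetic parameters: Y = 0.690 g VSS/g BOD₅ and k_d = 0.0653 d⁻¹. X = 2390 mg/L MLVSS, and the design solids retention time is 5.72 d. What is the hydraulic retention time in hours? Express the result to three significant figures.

τ ≈ 45.9 h

Steady-state biomass mass balance: V·X·(1 + k_d·θ_c) = Y·Q·(S₀ − S)·θ_c, so V = 0.690 × 408 × (1600 − 10.9) × 5.72 / [2390 × (1 + 0.0653 × 5.72)] = 2.56×10^6 / 3283 = 779.5 m³.
τ = V/Q = 779.5/408 = 1.911 d, or 45.85 h.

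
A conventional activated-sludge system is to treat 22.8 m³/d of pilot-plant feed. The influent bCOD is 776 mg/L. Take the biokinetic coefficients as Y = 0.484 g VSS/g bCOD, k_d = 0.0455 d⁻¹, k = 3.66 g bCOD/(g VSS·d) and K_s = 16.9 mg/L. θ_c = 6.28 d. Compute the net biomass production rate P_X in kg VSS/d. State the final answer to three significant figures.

From the Monod/SRT balance for a CMAS, S = K_s·(1+k_d θ_c)/[θ_c·(Y k − k_d) − 1] = 16.9 × (1 + 0.0455 × 6.28) / [6.28 × (0.484 × 3.66 − 0.0455) − 1] = 21.73 / 9.839 = 2.208 mg/L.
Observed yield with endogenous decay: Y_obs = Y / (1 + k_d·θ_c) = 0.484 / (1 + 0.0455 × 6.28) = 0.484 / 1.286 = 0.3764 g VSS/g bCOD.
Q·(S₀ − S) = 22.8 × (776 − 2.21) × 10⁻³ = 17.64 kg/d removed.
P_X = Y_obs · Q(S₀ − S) = 0.3764 × 17.64 = 6.641 kg VSS/d.

P_X ≈ 6.64 kg VSS/d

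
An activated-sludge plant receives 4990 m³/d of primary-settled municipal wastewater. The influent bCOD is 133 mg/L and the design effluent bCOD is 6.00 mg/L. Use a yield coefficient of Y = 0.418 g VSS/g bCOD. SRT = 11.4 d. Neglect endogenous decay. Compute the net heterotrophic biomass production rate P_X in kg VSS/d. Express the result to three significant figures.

P_X ≈ 265 kg VSS/d

Since k_d ≈ 0, Y_obs = Y = 0.418 g VSS/g bCOD.
Q·(S₀ − S) = 4990 × (133 − 6.00) × 10⁻³ = 633.7 kg/d removed.
Biomass produced: P_X = Y_obs·Q·ΔS = 0.4180 × 633.7 ≈ 264.9 kg VSS/d.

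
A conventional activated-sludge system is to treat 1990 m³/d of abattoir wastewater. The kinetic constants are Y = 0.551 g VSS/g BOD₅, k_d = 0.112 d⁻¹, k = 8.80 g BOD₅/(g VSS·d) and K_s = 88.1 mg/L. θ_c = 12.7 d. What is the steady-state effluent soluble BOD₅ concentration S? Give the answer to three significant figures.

S ≈ 3.61 mg/L

For a completely mixed reactor with recycle the Lawrence–McCarty relation gives S = K_s·(1 + k_d·θ_c) / [θ_c·(Y·k − k_d) − 1] = 88.1 × (1 + 0.112 × 12.7) / [12.7 × (0.551 × 8.80 − 0.112) − 1] = 213.4 / 59.16 = 3.608 mg/L.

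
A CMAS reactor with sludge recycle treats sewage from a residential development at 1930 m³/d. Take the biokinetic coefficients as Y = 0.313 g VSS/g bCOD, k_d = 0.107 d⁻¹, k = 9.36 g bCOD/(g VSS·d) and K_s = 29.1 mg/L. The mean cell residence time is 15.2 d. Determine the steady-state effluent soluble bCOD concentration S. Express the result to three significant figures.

Effluent substrate depends only on kinetics and SRT: S = K_s(1 + k_d θ_c) / [θ_c(Yk − k_d) − 1] = 29.1 × (1 + 0.107 × 15.2) / [15.2 × (0.313 × 9.36 − 0.107) − 1] = 76.43 / 41.90 = 1.824 mg/L.

S ≈ 1.82 mg/L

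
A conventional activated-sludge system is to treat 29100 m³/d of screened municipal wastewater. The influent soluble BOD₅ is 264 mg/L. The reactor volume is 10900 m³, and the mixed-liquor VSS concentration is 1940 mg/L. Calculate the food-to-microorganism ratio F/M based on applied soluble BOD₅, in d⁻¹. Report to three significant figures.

F/M ≈ 0.363 d⁻¹

Food-to-microorganism ratio F/M = Q S₀ / (V X) = 29100 × 264 / (10900 × 1940) = 0.3633 d⁻¹.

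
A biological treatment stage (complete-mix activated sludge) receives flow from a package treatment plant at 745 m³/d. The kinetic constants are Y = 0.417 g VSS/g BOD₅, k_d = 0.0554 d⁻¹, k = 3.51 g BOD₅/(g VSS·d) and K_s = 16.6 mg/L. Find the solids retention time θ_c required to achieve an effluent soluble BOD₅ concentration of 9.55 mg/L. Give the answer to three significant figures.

Specific growth rate at S = 9.55 mg/L: μ = YkS/(K_s+S) = 0.417·3.51·9.55/(16.6+9.55) = 0.5345 d⁻¹.
Then 1/θ_c = μ − k_d = 0.5345 − 0.0554 = 0.4791 d⁻¹, giving θ_c = 2.087 d.

θ_c ≈ 2.09 d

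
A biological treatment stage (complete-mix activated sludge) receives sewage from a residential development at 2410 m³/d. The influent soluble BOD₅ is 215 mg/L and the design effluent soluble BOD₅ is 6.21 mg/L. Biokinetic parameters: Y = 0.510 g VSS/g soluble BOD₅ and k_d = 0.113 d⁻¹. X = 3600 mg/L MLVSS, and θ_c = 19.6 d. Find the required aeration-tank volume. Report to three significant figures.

V ≈ 435 m³

Steady-state biomass mass balance: V·X·(1 + k_d·θ_c) = Y·Q·(S₀ − S)·θ_c, so V = 0.510 × 2410 × (215 − 6.21) × 19.6 / [3600 × (1 + 0.113 × 19.6)] = 5.03×10^6 / 11573 = 434.6 m³.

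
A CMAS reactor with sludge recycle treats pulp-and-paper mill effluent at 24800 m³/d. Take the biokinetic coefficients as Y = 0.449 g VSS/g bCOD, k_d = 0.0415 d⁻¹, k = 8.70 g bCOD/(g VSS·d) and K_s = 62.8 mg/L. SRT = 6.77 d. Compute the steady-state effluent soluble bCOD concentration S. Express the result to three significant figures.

From the Monod/SRT balance for a CMAS, S = K_s·(1+k_d θ_c)/[θ_c·(Y k − k_d) − 1] = 62.8 × (1 + 0.0415 × 6.77) / [6.77 × (0.449 × 8.70 − 0.0415) − 1] = 80.44 / 25.16 = 3.197 mg/L.

S ≈ 3.20 mg/L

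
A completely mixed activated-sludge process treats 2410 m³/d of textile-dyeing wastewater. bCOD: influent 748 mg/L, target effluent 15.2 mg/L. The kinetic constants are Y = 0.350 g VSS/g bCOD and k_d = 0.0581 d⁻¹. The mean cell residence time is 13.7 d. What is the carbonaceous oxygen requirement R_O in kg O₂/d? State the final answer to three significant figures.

Correct the yield for decay: Y_obs = Y/(1 + k_d θ_c) = 0.350 / (1 + 0.0581 × 13.7) = 0.350 / 1.796 = 0.1949.
Q·(S₀ − S) = 2410 × (748 − 15.2) × 10⁻³ = 1766 kg/d removed.
Net sludge production P_X = 0.1949 × 1766 = 344.2 kg VSS/d.
R_O = Q·(S₀ − S) − 1.42·P_X = 1766 − 1.42 × 344.2 = 1277 kg O₂/d.

R_O ≈ 1280 kg O₂/d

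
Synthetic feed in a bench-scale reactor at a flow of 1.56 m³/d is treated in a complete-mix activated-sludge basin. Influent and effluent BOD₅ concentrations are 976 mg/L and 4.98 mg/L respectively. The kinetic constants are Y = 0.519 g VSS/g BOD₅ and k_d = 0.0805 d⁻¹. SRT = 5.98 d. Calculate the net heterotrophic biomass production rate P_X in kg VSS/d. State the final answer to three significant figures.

The observed yield is Y_obs = Y/(1 + k_d·θ_c) = 0.519 / (1 + 0.0805 × 5.98) = 0.519 / 1.481 = 0.3503 g VSS per g BOD₅ removed.
Q·(S₀ − S) = 1.56 × (976 − 4.98) × 10⁻³ = 1.515 kg/d removed.
P_X = Y_obs · Q(S₀ − S) = 0.3503 × 1.515 = 0.5307 kg VSS/d.

P_X ≈ 0.531 kg VSS/d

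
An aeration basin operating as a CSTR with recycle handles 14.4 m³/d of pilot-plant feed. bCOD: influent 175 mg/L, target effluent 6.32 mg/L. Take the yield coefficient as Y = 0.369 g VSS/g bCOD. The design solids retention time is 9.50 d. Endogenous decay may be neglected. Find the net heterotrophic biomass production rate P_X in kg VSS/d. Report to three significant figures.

With endogenous decay neglected, the observed yield equals the true yield: Y_obs = Y = 0.369 g VSS/g bCOD.
ΔS = 175 − 6.32 = 168.7 mg/L, so the substrate removal rate is 14.4 × 168.7/1000 = 2.429 kg bCOD/d.
Net biomass production P_X = Y_obs × Q·(S₀ − S) = 0.3690 × 2.429 = 0.8963 kg VSS/d.

P_X ≈ 0.896 kg VSS/d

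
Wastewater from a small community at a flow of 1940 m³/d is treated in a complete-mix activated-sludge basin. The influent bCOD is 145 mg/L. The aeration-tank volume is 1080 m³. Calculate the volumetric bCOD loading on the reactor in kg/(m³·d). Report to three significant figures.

L_v ≈ 0.260 kg bCOD/(m³·d)

Volumetric loading L_v = Q·S₀ / V = 1940 × 145 g/m³ / 1080 m³ = 260.5 g/(m³·d) = 0.2605 kg bCOD/(m³·d).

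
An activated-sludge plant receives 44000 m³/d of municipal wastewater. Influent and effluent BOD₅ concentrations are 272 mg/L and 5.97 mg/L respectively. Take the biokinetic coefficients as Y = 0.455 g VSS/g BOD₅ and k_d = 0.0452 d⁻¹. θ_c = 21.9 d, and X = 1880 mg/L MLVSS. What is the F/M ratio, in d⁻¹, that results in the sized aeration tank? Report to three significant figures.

Steady-state biomass mass balance: V·X·(1 + k_d·θ_c) = Y·Q·(S₀ − S)·θ_c, so V = 0.455 × 44000 × (272 − 5.97) × 21.9 / [1880 × (1 + 0.0452 × 21.9)] = 1.17×10^8 / 3741 = 31178 m³.
F/M = Q·S₀ / (V·X) = 44000 × 272 / (31178 × 1880) = 0.2042 g BOD₅·(g VSS·d)⁻¹.

F/M ≈ 0.204 d⁻¹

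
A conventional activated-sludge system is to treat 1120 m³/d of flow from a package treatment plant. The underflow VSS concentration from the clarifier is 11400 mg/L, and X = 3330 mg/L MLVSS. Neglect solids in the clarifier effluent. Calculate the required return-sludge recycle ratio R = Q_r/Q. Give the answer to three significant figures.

R ≈ 0.413

Solids balance on the clarifier gives (1+R)X = R·X_r, so R = X/(X_r − X) = 3330 / (11400 − 3330) = 0.4126.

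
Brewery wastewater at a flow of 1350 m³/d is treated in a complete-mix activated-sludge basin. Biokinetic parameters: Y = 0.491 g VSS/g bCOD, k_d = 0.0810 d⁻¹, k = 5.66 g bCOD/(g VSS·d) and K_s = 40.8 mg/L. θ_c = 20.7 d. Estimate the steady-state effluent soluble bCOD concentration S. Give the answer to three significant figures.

Effluent substrate depends only on kinetics and SRT: S = K_s(1 + k_d θ_c) / [θ_c(Yk − k_d) − 1] = 40.8 × (1 + 0.0810 × 20.7) / [20.7 × (0.491 × 5.66 − 0.0810) − 1] = 109.2 / 54.85 = 1.991 mg/L.

S ≈ 1.99 mg/L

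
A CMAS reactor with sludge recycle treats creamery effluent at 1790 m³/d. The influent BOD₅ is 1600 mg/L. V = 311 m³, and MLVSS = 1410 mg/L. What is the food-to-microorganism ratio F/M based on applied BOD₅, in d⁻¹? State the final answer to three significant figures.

F/M = applied load / biomass = Q·S₀/(V·X) = 1790 × 1600 / (311.0 × 1410) = 6.531 d⁻¹.

F/M ≈ 6.53 d⁻¹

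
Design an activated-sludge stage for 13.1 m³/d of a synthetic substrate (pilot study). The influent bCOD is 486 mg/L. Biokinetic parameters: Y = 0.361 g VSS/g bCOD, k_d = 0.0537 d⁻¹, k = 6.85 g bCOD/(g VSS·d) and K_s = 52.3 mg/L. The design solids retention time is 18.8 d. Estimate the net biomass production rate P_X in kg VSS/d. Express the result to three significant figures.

For a completely mixed reactor with recycle the Lawrence–McCarty relation gives S = K_s·(1 + k_d·θ_c) / [θ_c·(Y·k − k_d) − 1] = 52.3 × (1 + 0.0537 × 18.8) / [18.8 × (0.361 × 6.85 − 0.0537) − 1] = 105.1 / 44.48 = 2.363 mg/L.
Y_obs = Y / (1 + k_d θ_c) = 0.361 / (1 + 0.0537 × 18.8) = 0.361 / 2.010 = 0.1796.
Substrate removed = Q·(S₀ − S) = 13.1 m³/d × (486 − 2.36) g/m³ = 6.34×10^3 g/d = 6.336 kg/d.
So the net sludge growth is P_X = 0.1796 × 6.336 = 1.138 kg VSS/d.

P_X ≈ 1.14 kg VSS/d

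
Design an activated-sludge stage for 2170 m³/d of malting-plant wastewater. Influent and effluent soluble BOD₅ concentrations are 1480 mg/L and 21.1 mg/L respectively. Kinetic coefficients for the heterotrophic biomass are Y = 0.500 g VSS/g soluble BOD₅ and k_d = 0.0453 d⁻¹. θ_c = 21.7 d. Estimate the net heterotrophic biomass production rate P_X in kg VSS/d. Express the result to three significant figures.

The observed yield is Y_obs = Y/(1 + k_d·θ_c) = 0.500 / (1 + 0.0453 × 21.7) = 0.500 / 1.983 = 0.2521 g VSS per g soluble BOD₅ removed.
ΔS = 1480 − 21.1 = 1459 mg/L, so the substrate removal rate is 2170 × 1459/1000 = 3166 kg soluble BOD₅/d.
Biomass produced: P_X = Y_obs·Q·ΔS = 0.2521 × 3166 ≈ 798.2 kg VSS/d.

P_X ≈ 798 kg VSS/d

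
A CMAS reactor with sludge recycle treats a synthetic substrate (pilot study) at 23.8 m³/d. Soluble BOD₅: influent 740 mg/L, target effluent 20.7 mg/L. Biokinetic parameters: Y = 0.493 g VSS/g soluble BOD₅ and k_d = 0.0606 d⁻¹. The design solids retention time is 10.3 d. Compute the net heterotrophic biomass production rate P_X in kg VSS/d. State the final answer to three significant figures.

Correct the yield for decay: Y_obs = Y/(1 + k_d θ_c) = 0.493 / (1 + 0.0606 × 10.3) = 0.493 / 1.624 = 0.3035.
Mass of soluble BOD₅ removed per day: Q(S₀ − S) = 23.8 × 719.3 g/m³ = 17.12 kg/d.
P_X = Y_obs · Q(S₀ − S) = 0.3035 × 17.12 = 5.196 kg VSS/d.

P_X ≈ 5.20 kg VSS/d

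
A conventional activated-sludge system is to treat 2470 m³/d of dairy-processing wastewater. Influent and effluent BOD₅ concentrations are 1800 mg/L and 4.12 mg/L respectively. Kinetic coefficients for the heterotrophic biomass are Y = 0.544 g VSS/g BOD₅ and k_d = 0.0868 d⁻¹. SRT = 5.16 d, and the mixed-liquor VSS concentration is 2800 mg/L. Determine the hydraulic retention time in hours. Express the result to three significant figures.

τ ≈ 29.8 h

From the SRT design equation V = Y Q (S₀−S) θ_c / [X (1 + k_d θ_c)] = 0.544 × 2470 × (1800 − 4.12) × 5.16 / [2800 × (1 + 0.0868 × 5.16)] = 1.25×10^7 / 4054 = 3071 m³.
τ = V/Q = 3071/2470 = 1.243 d, or 29.84 h.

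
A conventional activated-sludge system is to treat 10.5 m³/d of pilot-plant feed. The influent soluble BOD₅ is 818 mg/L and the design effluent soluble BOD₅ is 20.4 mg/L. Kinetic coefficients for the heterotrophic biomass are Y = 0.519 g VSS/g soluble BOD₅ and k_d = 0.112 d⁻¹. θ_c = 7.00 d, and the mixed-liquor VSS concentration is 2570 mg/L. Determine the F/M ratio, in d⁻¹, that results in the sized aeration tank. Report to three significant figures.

Steady-state biomass mass balance: V·X·(1 + k_d·θ_c) = Y·Q·(S₀ − S)·θ_c, so V = 0.519 × 10.5 × (818 − 20.4) × 7.00 / [2570 × (1 + 0.112 × 7.00)] = 3.04×10^4 / 4585 = 6.636 m³.
F/M = Q·S₀ / (V·X) = 10.5 × 818 / (6.636 × 2570) = 0.5036 g soluble BOD₅·(g VSS·d)⁻¹.

F/M ≈ 0.504 d⁻¹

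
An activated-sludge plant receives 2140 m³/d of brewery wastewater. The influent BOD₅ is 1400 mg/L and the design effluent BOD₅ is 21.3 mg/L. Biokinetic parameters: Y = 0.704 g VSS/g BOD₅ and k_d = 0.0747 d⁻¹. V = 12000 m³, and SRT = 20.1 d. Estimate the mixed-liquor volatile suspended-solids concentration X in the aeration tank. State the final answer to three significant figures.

X = Y·Q·ΔS·θ_c / [V·(1 + k_d θ_c)] = 0.704 × 2140 × (1400 − 21.3) × 20.1 / [12000 × (1 + 0.0747 × 20.1)] = 1391 mg/L.

X ≈ 1390 mg/L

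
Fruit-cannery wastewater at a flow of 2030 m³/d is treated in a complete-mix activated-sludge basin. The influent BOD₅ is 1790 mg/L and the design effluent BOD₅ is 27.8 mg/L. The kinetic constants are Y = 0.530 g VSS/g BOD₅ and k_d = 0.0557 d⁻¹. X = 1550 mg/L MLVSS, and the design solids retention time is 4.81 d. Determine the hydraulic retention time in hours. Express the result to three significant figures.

From the SRT design equation V = Y Q (S₀−S) θ_c / [X (1 + k_d θ_c)] = 0.530 × 2030 × (1790 − 27.8) × 4.81 / [1550 × (1 + 0.0557 × 4.81)] = 9.12×10^6 / 1965 = 4640 m³.
τ = V/Q = 4640/2030 = 2.286 d, or 54.86 h.

τ ≈ 54.9 h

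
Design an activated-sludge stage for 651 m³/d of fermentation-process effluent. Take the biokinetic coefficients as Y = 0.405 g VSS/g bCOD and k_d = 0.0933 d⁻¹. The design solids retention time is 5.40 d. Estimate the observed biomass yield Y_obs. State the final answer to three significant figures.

Y_obs = Y / (1 + k_d θ_c) = 0.405 / (1 + 0.0933 × 5.40) = 0.405 / 1.504 = 0.2693.

Y_obs ≈ 0.269 g VSS/g bCOD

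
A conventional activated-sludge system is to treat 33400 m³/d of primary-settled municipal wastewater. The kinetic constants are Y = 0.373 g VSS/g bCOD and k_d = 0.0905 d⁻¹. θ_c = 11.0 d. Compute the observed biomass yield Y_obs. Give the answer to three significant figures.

The observed yield is Y_obs = Y/(1 + k_d·θ_c) = 0.373 / (1 + 0.0905 × 11.0) = 0.373 / 1.995 = 0.1869 g VSS per g bCOD removed.

Y_obs ≈ 0.187 g VSS/g bCOD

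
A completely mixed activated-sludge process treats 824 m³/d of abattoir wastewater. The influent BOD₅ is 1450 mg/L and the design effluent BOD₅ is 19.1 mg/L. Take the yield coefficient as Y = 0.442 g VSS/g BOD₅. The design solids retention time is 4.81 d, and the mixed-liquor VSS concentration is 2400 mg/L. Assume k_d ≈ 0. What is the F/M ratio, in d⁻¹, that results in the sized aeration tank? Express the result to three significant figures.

F/M ≈ 0.477 d⁻¹

With k_d = 0 the design equation reduces to V = Y Q (S₀−S) θ_c / X = 0.442 × 824 × (1450 − 19.1) × 4.81 / 2400 = 1044 m³.
Food-to-microorganism ratio F/M = Q S₀ / (V X) = 824 × 1450 / (1044 × 2400) = 0.4766 d⁻¹.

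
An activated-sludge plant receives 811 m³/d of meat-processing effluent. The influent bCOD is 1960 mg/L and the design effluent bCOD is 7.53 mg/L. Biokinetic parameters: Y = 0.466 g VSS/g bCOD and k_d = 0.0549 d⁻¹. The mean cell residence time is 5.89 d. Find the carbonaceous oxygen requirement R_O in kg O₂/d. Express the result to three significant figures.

Observed yield with endogenous decay: Y_obs = Y / (1 + k_d·θ_c) = 0.466 / (1 + 0.0549 × 5.89) = 0.466 / 1.323 = 0.3521 g VSS/g bCOD.
ΔS = 1960 − 7.53 = 1952 mg/L, so the substrate removal rate is 811 × 1952/1000 = 1583 kg bCOD/d.
P_X = Y_obs·Q·(S₀ − S) = 0.3521 × 1583 = 557.6 kg VSS/d.
R_O = Q·(S₀ − S) − 1.42·P_X = 1583 − 1.42 × 557.6 = 791.7 kg O₂/d.

R_O ≈ 792 kg O₂/d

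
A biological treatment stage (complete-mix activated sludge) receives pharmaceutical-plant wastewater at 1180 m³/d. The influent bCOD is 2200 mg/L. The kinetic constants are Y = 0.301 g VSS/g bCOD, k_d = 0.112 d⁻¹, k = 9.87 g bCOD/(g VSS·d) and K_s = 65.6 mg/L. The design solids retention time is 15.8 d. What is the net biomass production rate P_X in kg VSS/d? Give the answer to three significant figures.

P_X ≈ 282 kg VSS/d

For a completely mixed reactor with recycle the Lawrence–McCarty relation gives S = K_s·(1 + k_d·θ_c) / [θ_c·(Y·k − k_d) − 1] = 65.6 × (1 + 0.112 × 15.8) / [15.8 × (0.301 × 9.87 − 0.112) − 1] = 181.7 / 44.17 = 4.113 mg/L.
Observed yield with endogenous decay: Y_obs = Y / (1 + k_d·θ_c) = 0.301 / (1 + 0.112 × 15.8) = 0.301 / 2.770 = 0.1087 g VSS/g bCOD.
Substrate removed = Q·(S₀ − S) = 1180 m³/d × (2200 − 4.11) g/m³ = 2.59×10^6 g/d = 2591 kg/d.
So the net sludge growth is P_X = 0.1087 × 2591 = 281.6 kg VSS/d.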